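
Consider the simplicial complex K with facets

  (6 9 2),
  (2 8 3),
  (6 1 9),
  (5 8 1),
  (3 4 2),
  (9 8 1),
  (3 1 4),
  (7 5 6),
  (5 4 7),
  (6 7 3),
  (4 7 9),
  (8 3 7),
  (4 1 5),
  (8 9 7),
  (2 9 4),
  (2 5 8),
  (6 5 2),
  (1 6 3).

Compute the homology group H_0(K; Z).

Take the total order 1 < 2 < 3 < 4 < 5 < 6 < 7 < 8 < 9 on the vertex set. Then K (dimension 2) consists of the simplices:

  0-simplices (9): [1], [2], [3], [4], [5], [6], [7], [8], [9]
  1-simplices (27): (27 of them)
  2-simplices (18): [1,3,4], [1,3,6], [1,4,5], [1,5,8], [1,6,9], [1,8,9], [2,3,4], [2,3,8], [2,4,9], [2,5,6], [2,5,8], [2,6,9], [3,6,7], [3,7,8], [4,5,7], [4,7,9], [5,6,7], [7,8,9]

so the chain groups are C_0 ≅ Z^9, C_1 ≅ Z^27, C_2 ≅ Z^18.

The boundary map ∂_1: C_1 → C_0 sends each edge [p,q] (with p < q) to q − p.
The resulting 9×27 matrix has rank 8, and its Smith normal form has invariant factors (1,1,1,1,1,1,1,1).

The boundary map ∂_2: C_2 → C_1 sends each 2-simplex [p,q,r] to [q,r] − [p,r] + [p,q]. For instance
  ∂[2,3,8] = [3,8] − [2,8] + [2,3],
  ∂[1,4,5] = [4,5] − [1,5] + [1,4].
As a 27×18 matrix over Z this has rank 17, with invariant factors (1,1,1,1,1,1,1,1,1,1,1,1,1,1,1,1,1).

Now H_k = ker ∂_k / im ∂_{k+1}, so:

  H_0: rank C_0 − rank ∂_1 = 9 − 8 = 1, and the invariant factors of ∂_1 are all 1, so H_0 = Z.

(K is a triangulation of the torus T^2.)

H_0 ≅ Z.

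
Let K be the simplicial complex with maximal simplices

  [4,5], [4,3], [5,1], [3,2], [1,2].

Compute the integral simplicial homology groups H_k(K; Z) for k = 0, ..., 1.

Fix the vertex order 1 < 2 < 3 < 4 < 5 and write every simplex with vertices in increasing order. Then dim K = 1 and the simplices of K are:

  0-simplices (5): [1], [2], [3], [4], [5]
  1-simplices (5): [1,2], [1,5], [2,3], [3,4], [4,5]

Hence C_0 ≅ Z^5, C_1 ≅ Z^5.

∂_1: C_1 → C_0 sends each edge [p,q] (with p < q) to q − p. For instance
  ∂[1,5] = [5] − [1].
As a 5×5 matrix over Z this has rank 4, with invariant factors (1,1,1,1).

Computing H_k = (kernel of ∂_k) / (image of ∂_{k+1}):

  H_0: rank C_0 − rank ∂_1 = 5 − 4 = 1, and the invariant factors of ∂_1 are all 1, so H_0 = Z.
  H_1: rank ker ∂_1 − rank ∂_2 = (5 − 4) − 0 = 1, and there is no ∂_2, so H_1 = Z.

As a check, the Euler characteristic is 5 − 5 = 0, which agrees with 1 − 1 = 0.
(K is a triangulation of the circle S^1.)

H_0 = Z,  H_1 = Z.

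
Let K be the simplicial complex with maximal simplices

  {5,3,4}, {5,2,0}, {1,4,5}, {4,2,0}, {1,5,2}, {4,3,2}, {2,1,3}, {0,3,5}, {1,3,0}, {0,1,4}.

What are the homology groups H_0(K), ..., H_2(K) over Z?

H_0 ≅ Z,  H_1 ≅ Z_2,  H_2 = 0.

Fix the vertex order 0 < 1 < 2 < 3 < 4 < 5 and write every simplex with vertices in increasing order. Then dim K = 2 and the simplices of K are:

  0-simplices (6): [0], [1], [2], [3], [4], [5]
  1-simplices (15): [0,1], [0,2], [0,3], [0,4], [0,5], [1,2], [1,3], [1,4], [1,5], [2,3], [2,4], [2,5], [3,4], [3,5], [4,5]
  2-simplices (10): [0,1,3], [0,1,4], [0,2,4], [0,2,5], [0,3,5], [1,2,3], [1,2,5], [1,4,5], [2,3,4], [3,4,5]

Hence C_0 ≅ Z^6, C_1 ≅ Z^15, C_2 ≅ Z^10.

Boundary ∂_1: C_1 → C_0 is given by ∂[p,q] = [q] − [p]. For instance
  ∂[1,4] = [4] − [1].
As a 6×15 matrix over Z this has rank 5, with invariant factors (1,1,1,1,1).

The boundary map ∂_2: C_2 → C_1 acts by ∂[p,q,r] = [q,r] − [p,r] + [p,q]. For instance
  ∂[3,4,5] = [4,5] − [3,5] + [3,4],
  ∂[0,1,3] = [1,3] − [0,3] + [0,1].
This gives a 15×10 integer matrix of rank 10; reducing to Smith normal form yields diagonal entries (1,1,1,1,1,1,1,1,1,2).

From H_k ≅ ker(∂_k) / im(∂_{k+1}) we obtain:

  H_0: rank C_0 − rank ∂_1 = 6 − 5 = 1, and the invariant factors of ∂_1 are all 1, so H_0 ≅ Z.
  H_1: rank ker ∂_1 − rank ∂_2 = (15 − 5) − 10 = 0, and ∂_2 has invariant factor 2 > 1, so H_1 ≅ Z_2.
  H_2: rank ker ∂_2 − rank ∂_3 = (10 − 10) − 0 = 0, and there is no ∂_3, so H_2 ≅ 0.

As a check, the Euler characteristic is 6 − 15 + 10 = 1, which agrees with 1 − 0 + 0 = 1.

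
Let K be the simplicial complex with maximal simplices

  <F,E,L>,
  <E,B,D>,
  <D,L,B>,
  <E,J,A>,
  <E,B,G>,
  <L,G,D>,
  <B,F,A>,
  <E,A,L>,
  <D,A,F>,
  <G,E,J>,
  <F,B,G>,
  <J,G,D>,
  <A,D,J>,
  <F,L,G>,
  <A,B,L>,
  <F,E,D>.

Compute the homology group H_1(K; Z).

H_1 ≅ Z^2.

We work with the vertex ordering A < B < D < E < F < G < J < L. The simplices of K, each written with vertices in increasing order, are:

  0-simplices (8): A, B, D, E, F, G, J, L
  1-simplices (24): AB, AD, AE, AF, AJ, AL, BD, BE, BF, BG, BL, DE, DF, DG, DJ, DL, EF, EG, EJ, EL, FG, FL, GJ, GL
  2-simplices (16): ABF, ABL, ADF, ADJ, AEJ, AEL, BDE, BDL, BEG, BFG, DEF, DGJ, DGL, EFL, EGJ, FGL

Hence C_0 ≅ Z^8, C_1 ≅ Z^24, C_2 ≅ Z^16.

∂_1: C_1 → C_0 sends each edge [p,q] (with p < q) to q − p. For instance
  ∂DL = L − D.
The resulting 8×24 matrix has rank 7, and its Smith normal form has invariant factors (1,1,1,1,1,1,1).

∂_2: C_2 → C_1 acts by ∂[p,q,r] = [q,r] − [p,r] + [p,q]. For instance
  ∂DGL = GL − DL + DG,
  ∂DGJ = GJ − DJ + DG.
The 24×16 boundary matrix has rank 15 and Smith normal form diag(1,1,1,1,1,1,1,1,1,1,1,1,1,1,1).

Now H_k = ker ∂_k / im ∂_{k+1}, so:

  H_1: rank ker ∂_1 − rank ∂_2 = (24 − 7) − 15 = 2, and the invariant factors of ∂_2 are all 1, so H_1 ≅ Z^2.

(K is a triangulation of the torus T^2.)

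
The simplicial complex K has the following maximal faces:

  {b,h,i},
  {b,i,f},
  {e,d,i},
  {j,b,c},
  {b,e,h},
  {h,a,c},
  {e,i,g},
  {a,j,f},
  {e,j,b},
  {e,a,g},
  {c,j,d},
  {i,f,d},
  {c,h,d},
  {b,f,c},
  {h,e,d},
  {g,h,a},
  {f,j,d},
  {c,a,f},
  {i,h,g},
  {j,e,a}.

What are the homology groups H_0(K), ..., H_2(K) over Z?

Order the vertices as a < b < c < d < e < f < g < h < i < j. Listing each simplex with vertices in this order, K has dimension 2 with simplices:

  0-simplices (10): a, b, c, d, e, f, g, h, i, j
  1-simplices (30): ac, ae, af, ag, ah, aj, bc, be, bf, bh, bi, bj, cd, cf, ch, cj, de, df, dh, di, dj, eg, eh, ei, ej, fi, fj, gh, gi, hi
  2-simplices (20): acf, ach, aeg, aej, afj, agh, bcf, bcj, beh, bej, bfi, bhi, cdh, cdj, deh, dei, dfi, dfj, egi, ghi

so the chain groups are C_0 ≅ Z^10, C_1 ≅ Z^30, C_2 ≅ Z^20.

∂_1: C_1 → C_0 maps an edge to its endpoints' difference, ∂[p,q] = q − p. For instance
  ∂ag = g − a.
The resulting 10×30 matrix has rank 9, and its Smith normal form has invariant factors (1,1,1,1,1,1,1,1,1).

The boundary map ∂_2: C_2 → C_1 sends each 2-simplex [p,q,r] to [q,r] − [p,r] + [p,q]. For instance
  ∂bcf = cf − bf + bc,
  ∂agh = gh − ah + ag.
This gives a 30×20 integer matrix of rank 20; reducing to Smith normal form yields diagonal entries (1,1,1,1,1,1,1,1,1,1,1,1,1,1,1,1,1,1,1,2).

Computing H_k = (kernel of ∂_k) / (image of ∂_{k+1}):

  H_0: rank C_0 − rank ∂_1 = 10 − 9 = 1, and the invariant factors of ∂_1 are all 1, so H_0 ≅ Z.
  H_1: rank ker ∂_1 − rank ∂_2 = (30 − 9) − 20 = 1, and ∂_2 has invariant factor 2 > 1, so H_1 ≅ Z ⊕ Z/2.
  H_2: rank ker ∂_2 − rank ∂_3 = (20 − 20) − 0 = 0, and there is no ∂_3, so H_2 ≅ 0.

As a check, the Euler characteristic is 10 − 30 + 20 = 0, which agrees with 1 − 1 + 0 = 0.
(K is a triangulation of the Klein bottle.)

H_0 = Z,  H_1 = Z ⊕ Z/2,  H_2 = 0.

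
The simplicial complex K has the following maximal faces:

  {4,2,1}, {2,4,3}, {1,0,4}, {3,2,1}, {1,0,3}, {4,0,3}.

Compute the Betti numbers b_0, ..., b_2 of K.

b_0 = 1, b_1 = 0, b_2 = 1.

Fix the vertex order 0 < 1 < 2 < 3 < 4 and write every simplex with vertices in increasing order. Then dim K = 2 and the simplices of K are:

  0-simplices (5): [0], [1], [2], [3], [4]
  1-simplices (9): [0,1], [0,3], [0,4], [1,2], [1,3], [1,4], [2,3], [2,4], [3,4]
  2-simplices (6): [0,1,3], [0,1,4], [0,3,4], [1,2,3], [1,2,4], [2,3,4]

Hence C_0 ≅ Z^5, C_1 ≅ Z^9, C_2 ≅ Z^6.

∂_1: C_1 → C_0 sends each edge [p,q] (with p < q) to q − p. For instance
  ∂[3,4] = [4] − [3].
The resulting 5×9 matrix has rank 4, and its Smith normal form has invariant factors (1,1,1,1).

The boundary map ∂_2: C_2 → C_1 maps a triangle to the signed sum of its edges. For instance
  ∂[0,1,3] = [1,3] − [0,3] + [0,1],
  ∂[1,2,3] = [2,3] − [1,3] + [1,2].
The resulting 9×6 matrix has rank 5, and its Smith normal form has invariant factors (1,1,1,1,1).

Computing H_k = (kernel of ∂_k) / (image of ∂_{k+1}):

  H_0: rank C_0 − rank ∂_1 = 5 − 4 = 1, and the invariant factors of ∂_1 are all 1, so H_0 ≅ Z.
  H_1: rank ker ∂_1 − rank ∂_2 = (9 − 4) − 5 = 0, and the invariant factors of ∂_2 are all 1, so H_1 ≅ 0.
  H_2: rank ker ∂_2 − rank ∂_3 = (6 − 5) − 0 = 1, and there is no ∂_3, so H_2 ≅ Z.

As a check, the Euler characteristic is 5 − 9 + 6 = 2, which agrees with 1 − 0 + 1 = 2.

Hence the Betti numbers are b_0 = 1, b_1 = 0, b_2 = 1.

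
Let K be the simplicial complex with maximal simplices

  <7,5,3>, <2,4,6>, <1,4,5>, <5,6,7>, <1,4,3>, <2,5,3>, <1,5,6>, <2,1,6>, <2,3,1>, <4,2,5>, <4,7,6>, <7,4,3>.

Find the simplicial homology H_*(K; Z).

H_0 = Z,  H_1 = Z/2,  H_2 = 0.

K has 7 vertices, 18 edges, 12 triangles.
rank ∂_0 = 0, rank ∂_1 = 6 ⇒ b_0 = 7 − 0 − 6 = 1; all invariant factors of ∂_1 are 1 so no torsion. So H_0 = Z.
rank ∂_1 = 6, rank ∂_2 = 12 ⇒ b_1 = 18 − 6 − 12 = 0; ∂_2 has invariant factor(s) [2] giving torsion. So H_1 = Z/2.
rank ∂_2 = 12, rank ∂_3 = 0 ⇒ b_2 = 12 − 12 − 0 = 0. So H_2 = 0.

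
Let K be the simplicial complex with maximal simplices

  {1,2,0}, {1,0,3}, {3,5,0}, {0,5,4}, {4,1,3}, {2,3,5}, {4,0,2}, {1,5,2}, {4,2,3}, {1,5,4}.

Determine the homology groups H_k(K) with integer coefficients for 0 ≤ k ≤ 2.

H_0 ≅ Z,  H_1 ≅ Z/2Z,  H_2 = 0.

Order the vertices as 0 < 1 < 2 < 3 < 4 < 5. Listing each simplex with vertices in this order, K has dimension 2 with simplices:

  0-simplices (6): [0], [1], [2], [3], [4], [5]
  1-simplices (15): [0,1], [0,2], [0,3], [0,4], [0,5], [1,2], [1,3], [1,4], [1,5], [2,3], [2,4], [2,5], [3,4], [3,5], [4,5]
  2-simplices (10): [0,1,2], [0,1,3], [0,2,4], [0,3,5], [0,4,5], [1,2,5], [1,3,4], [1,4,5], [2,3,4], [2,3,5]

giving chain groups C_0 ≅ Z^6, C_1 ≅ Z^15, C_2 ≅ Z^10.

Boundary ∂_1: C_1 → C_0 sends each edge [p,q] (with p < q) to q − p. For instance
  ∂[0,1] = [1] − [0].
As a 6×15 matrix over Z this has rank 5, with invariant factors (1,1,1,1,1).

Boundary ∂_2: C_2 → C_1 acts by ∂[p,q,r] = [q,r] − [p,r] + [p,q]. For instance
  ∂[0,3,5] = [3,5] − [0,5] + [0,3],
  ∂[0,2,4] = [2,4] − [0,4] + [0,2].
The 15×10 boundary matrix has rank 10 and Smith normal form diag(1,1,1,1,1,1,1,1,1,2).

Now H_k = ker ∂_k / im ∂_{k+1}, so:

  H_0: rank C_0 − rank ∂_1 = 6 − 5 = 1, and the invariant factors of ∂_1 are all 1, so H_0 ≅ Z.
  H_1: rank ker ∂_1 − rank ∂_2 = (15 − 5) − 10 = 0, and ∂_2 has invariant factor 2 > 1, so H_1 ≅ Z/2Z.
  H_2: rank ker ∂_2 − rank ∂_3 = (10 − 10) − 0 = 0, and there is no ∂_3, so H_2 ≅ 0.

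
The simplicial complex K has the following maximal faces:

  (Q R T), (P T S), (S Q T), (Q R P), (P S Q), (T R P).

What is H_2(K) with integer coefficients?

H_2 = Z.

Fix the vertex order P < Q < R < S < T and write every simplex with vertices in increasing order. Then dim K = 2 and the simplices of K are:

  0-simplices (5): P, Q, R, S, T
  1-simplices (9): PQ, PR, PS, PT, QR, QS, QT, RT, ST
  2-simplices (6): PQR, PQS, PRT, PST, QRT, QST

so the chain groups are C_0 ≅ Z^5, C_1 ≅ Z^9, C_2 ≅ Z^6.

The boundary map ∂_1: C_1 → C_0 is given by ∂[p,q] = [q] − [p].
As a 5×9 matrix over Z this has rank 4, with invariant factors (1,1,1,1).

Boundary ∂_2: C_2 → C_1 sends each 2-simplex [p,q,r] to [q,r] − [p,r] + [p,q]. For instance
  ∂PQR = QR − PR + PQ,
  ∂PST = ST − PT + PS.
As a 9×6 matrix over Z this has rank 5, with invariant factors (1,1,1,1,1).

From H_k ≅ ker(∂_k) / im(∂_{k+1}) we obtain:

  H_2: rank ker ∂_2 − rank ∂_3 = (6 − 5) − 0 = 1, and there is no ∂_3, so H_2 ≅ Z.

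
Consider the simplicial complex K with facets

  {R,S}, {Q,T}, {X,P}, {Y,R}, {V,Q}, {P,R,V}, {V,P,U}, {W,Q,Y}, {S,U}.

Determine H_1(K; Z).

We work with the vertex ordering P < Q < R < S < T < U < V < W < X < Y. The simplices of K, each written with vertices in increasing order, are:

  0-simplices (10): P, Q, R, S, T, U, V, W, X, Y
  1-simplices (14): PR, PU, PV, PX, QT, QV, QW, QY, RS, RV, RY, SU, UV, WY
  2-simplices (3): PRV, PUV, QWY

giving chain groups C_0 ≅ Z^10, C_1 ≅ Z^14, C_2 ≅ Z^3.

∂_1: C_1 → C_0 maps an edge to its endpoints' difference, ∂[p,q] = q − p.
The 10×14 boundary matrix has rank 9 and Smith normal form diag(1,1,1,1,1,1,1,1,1).

Boundary ∂_2: C_2 → C_1 sends each 2-simplex [p,q,r] to [q,r] − [p,r] + [p,q]. For instance
  ∂PUV = UV − PV + PU,
  ∂QWY = WY − QY + QW.
The 14×3 boundary matrix has rank 3 and Smith normal form diag(1,1,1).

Computing H_k = (kernel of ∂_k) / (image of ∂_{k+1}):

  H_1: rank ker ∂_1 − rank ∂_2 = (14 − 9) − 3 = 2, and the invariant factors of ∂_2 are all 1, so H_1 ≅ Z^2.

H_1 = Z^2.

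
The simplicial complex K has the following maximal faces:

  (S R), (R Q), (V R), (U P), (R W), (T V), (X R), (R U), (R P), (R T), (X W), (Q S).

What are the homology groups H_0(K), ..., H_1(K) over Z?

H_0 = Z,  H_1 = Z^4.

Fix the vertex order P < Q < R < S < T < U < V < W < X and write every simplex with vertices in increasing order. Then dim K = 1 and the simplices of K are:

  0-simplices (9): P, Q, R, S, T, U, V, W, X
  1-simplices (12): PR, PU, QR, QS, RS, RT, RU, RV, RW, RX, TV, WX

Hence C_0 ≅ Z^9, C_1 ≅ Z^12.

Boundary ∂_1: C_1 → C_0 is given by ∂[p,q] = [q] − [p]. For instance
  ∂RX = X − R.
This gives a 9×12 integer matrix of rank 8; reducing to Smith normal form yields diagonal entries (1,1,1,1,1,1,1,1).

From H_k ≅ ker(∂_k) / im(∂_{k+1}) we obtain:

  H_0: rank C_0 − rank ∂_1 = 9 − 8 = 1, and the invariant factors of ∂_1 are all 1, so H_0 = Z.
  H_1: rank ker ∂_1 − rank ∂_2 = (12 − 8) − 0 = 4, and there is no ∂_2, so H_1 = Z^4.

(K is a triangulation of a wedge of 4 circles.)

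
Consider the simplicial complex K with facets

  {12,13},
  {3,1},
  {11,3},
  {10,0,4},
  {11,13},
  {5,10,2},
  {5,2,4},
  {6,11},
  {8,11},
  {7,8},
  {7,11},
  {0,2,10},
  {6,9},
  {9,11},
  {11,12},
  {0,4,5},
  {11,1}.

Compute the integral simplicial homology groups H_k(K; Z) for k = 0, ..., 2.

H_0 = Z^2,  H_1 = Z^5,  H_2 = 0.

Take the total order 0 < 1 < 2 < 3 < 4 < 5 < 6 < 7 < 8 < 9 < 10 < 11 < 12 < 13 on the vertex set. Then K (dimension 2) consists of the simplices:

  0-simplices (14): [0], [1], [2], [3], [4], [5], [6], [7], [8], [9], [10], [11], [12], [13]
  1-simplices (22): (22 of them)
  2-simplices (5): [0,2,10], [0,4,5], [0,4,10], [2,4,5], [2,5,10]

giving chain groups C_0 ≅ Z^14, C_1 ≅ Z^22, C_2 ≅ Z^5.

Boundary ∂_1: C_1 → C_0 maps an edge to its endpoints' difference, ∂[p,q] = q − p.
This gives a 14×22 integer matrix of rank 12; reducing to Smith normal form yields diagonal entries (1,1,1,1,1,1,1,1,1,1,1,1).

The boundary map ∂_2: C_2 → C_1 sends each 2-simplex [p,q,r] to [q,r] − [p,r] + [p,q]. For instance
  ∂[2,4,5] = [4,5] − [2,5] + [2,4],
  ∂[2,5,10] = [5,10] − [2,10] + [2,5].
The 22×5 boundary matrix has rank 5 and Smith normal form diag(1,1,1,1,1).

From H_k ≅ ker(∂_k) / im(∂_{k+1}) we obtain:

  H_0: rank C_0 − rank ∂_1 = 14 − 12 = 2, and the invariant factors of ∂_1 are all 1, so H_0 = Z^2.
  H_1: rank ker ∂_1 − rank ∂_2 = (22 − 12) − 5 = 5, and the invariant factors of ∂_2 are all 1, so H_1 = Z^5.
  H_2: rank ker ∂_2 − rank ∂_3 = (5 − 5) − 0 = 0, and there is no ∂_3, so H_2 = 0.

(K is a triangulation of the disjoint union of the Möbius band and a wedge of 4 circles.)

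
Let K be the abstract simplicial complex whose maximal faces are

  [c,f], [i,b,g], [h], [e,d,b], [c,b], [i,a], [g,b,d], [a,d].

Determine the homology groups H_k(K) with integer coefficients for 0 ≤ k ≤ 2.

H_0 = Z^2,  H_1 = Z,  H_2 = 0.

Order the vertices as a < b < c < d < e < f < g < h < i. Listing each simplex with vertices in this order, K has dimension 2 with simplices:

  0-simplices (9): a, b, c, d, e, f, g, h, i
  1-simplices (11): ad, ai, bc, bd, be, bg, bi, cf, de, dg, gi
  2-simplices (3): bde, bdg, bgi

giving chain groups C_0 ≅ Z^9, C_1 ≅ Z^11, C_2 ≅ Z^3.

Boundary ∂_1: C_1 → C_0 sends each edge [p,q] (with p < q) to q − p.
As a 9×11 matrix over Z this has rank 7, with invariant factors (1,1,1,1,1,1,1).

Boundary ∂_2: C_2 → C_1 maps a triangle to the signed sum of its edges. For instance
  ∂bdg = dg − bg + bd,
  ∂bgi = gi − bi + bg.
As a 11×3 matrix over Z this has rank 3, with invariant factors (1,1,1).

Reading off H_k = ker ∂_k / im ∂_{k+1}:

  H_0: rank C_0 − rank ∂_1 = 9 − 7 = 2, and the invariant factors of ∂_1 are all 1, so H_0 = Z^2.
  H_1: rank ker ∂_1 − rank ∂_2 = (11 − 7) − 3 = 1, and the invariant factors of ∂_2 are all 1, so H_1 = Z.
  H_2: rank ker ∂_2 − rank ∂_3 = (3 − 3) − 0 = 0, and there is no ∂_3, so H_2 = 0.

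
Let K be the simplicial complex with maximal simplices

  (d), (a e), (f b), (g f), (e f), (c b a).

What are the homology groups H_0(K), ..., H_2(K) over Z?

H_0 ≅ Z^2,  H_1 ≅ Z,  H_2 = 0.

Fix the vertex order a < b < c < d < e < f < g and write every simplex with vertices in increasing order. Then dim K = 2 and the simplices of K are:

  0-simplices (7): a, b, c, d, e, f, g
  1-simplices (7): ab, ac, ae, bc, bf, ef, fg
  2-simplices (1): abc

so the chain groups are C_0 ≅ Z^7, C_1 ≅ Z^7, C_2 ≅ Z^1.

Boundary ∂_1: C_1 → C_0 is given by ∂[p,q] = [q] − [p]. For instance
  ∂bc = c − b.
This gives a 7×7 integer matrix of rank 5; reducing to Smith normal form yields diagonal entries (1,1,1,1,1).

The boundary map ∂_2: C_2 → C_1 maps a triangle to the signed sum of its edges. For instance
  ∂abc = bc − ac + ab.
The resulting 7×1 matrix has rank 1, and its Smith normal form has invariant factors (1).

Now H_k = ker ∂_k / im ∂_{k+1}, so:

  H_0: rank C_0 − rank ∂_1 = 7 − 5 = 2, and the invariant factors of ∂_1 are all 1, so H_0 ≅ Z^2.
  H_1: rank ker ∂_1 − rank ∂_2 = (7 − 5) − 1 = 1, and the invariant factors of ∂_2 are all 1, so H_1 ≅ Z.
  H_2: rank ker ∂_2 − rank ∂_3 = (1 − 1) − 0 = 0, and there is no ∂_3, so H_2 ≅ 0.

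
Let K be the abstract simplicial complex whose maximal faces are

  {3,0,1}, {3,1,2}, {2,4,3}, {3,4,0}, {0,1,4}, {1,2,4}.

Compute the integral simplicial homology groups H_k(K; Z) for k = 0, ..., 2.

H_0 ≅ Z,  H_1 = 0,  H_2 ≅ Z.

Fix the vertex order 0 < 1 < 2 < 3 < 4 and write every simplex with vertices in increasing order. Then dim K = 2 and the simplices of K are:

  0-simplices (5): [0], [1], [2], [3], [4]
  1-simplices (9): [0,1], [0,3], [0,4], [1,2], [1,3], [1,4], [2,3], [2,4], [3,4]
  2-simplices (6): [0,1,3], [0,1,4], [0,3,4], [1,2,3], [1,2,4], [2,3,4]

giving chain groups C_0 ≅ Z^5, C_1 ≅ Z^9, C_2 ≅ Z^6.

The boundary map ∂_1: C_1 → C_0 is given by ∂[p,q] = [q] − [p]. For instance
  ∂[0,3] = [3] − [0].
The resulting 5×9 matrix has rank 4, and its Smith normal form has invariant factors (1,1,1,1).

∂_2: C_2 → C_1 sends each 2-simplex [p,q,r] to [q,r] − [p,r] + [p,q]. For instance
  ∂[2,3,4] = [3,4] − [2,4] + [2,3],
  ∂[0,3,4] = [3,4] − [0,4] + [0,3].
The 9×6 boundary matrix has rank 5 and Smith normal form diag(1,1,1,1,1).

From H_k ≅ ker(∂_k) / im(∂_{k+1}) we obtain:

  H_0: rank C_0 − rank ∂_1 = 5 − 4 = 1, and the invariant factors of ∂_1 are all 1, so H_0 ≅ Z.
  H_1: rank ker ∂_1 − rank ∂_2 = (9 − 4) − 5 = 0, and the invariant factors of ∂_2 are all 1, so H_1 ≅ 0.
  H_2: rank ker ∂_2 − rank ∂_3 = (6 − 5) − 0 = 1, and there is no ∂_3, so H_2 ≅ Z.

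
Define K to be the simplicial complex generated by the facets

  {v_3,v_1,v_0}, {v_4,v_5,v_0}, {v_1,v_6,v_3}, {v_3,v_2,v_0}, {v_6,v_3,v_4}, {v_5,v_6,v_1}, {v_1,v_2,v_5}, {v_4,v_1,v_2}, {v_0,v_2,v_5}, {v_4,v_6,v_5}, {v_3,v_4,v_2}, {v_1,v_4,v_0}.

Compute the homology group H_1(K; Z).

Order the vertices as v_0 < v_1 < v_2 < v_3 < v_4 < v_5 < v_6. Listing each simplex with vertices in this order, K has dimension 2 with simplices:

  0-simplices (7): [v_0], [v_1], [v_2], [v_3], [v_4], [v_5], [v_6]
  1-simplices (18): (18 of them)
  2-simplices (12): (12 of them)

so the chain groups are C_0 ≅ Z^7, C_1 ≅ Z^18, C_2 ≅ Z^12.

The boundary map ∂_1: C_1 → C_0 is given by ∂[p,q] = [q] − [p]. For instance
  ∂[v_1,v_4] = [v_4] − [v_1].
This gives a 7×18 integer matrix of rank 6; reducing to Smith normal form yields diagonal entries (1,1,1,1,1,1).

∂_2: C_2 → C_1 maps a triangle to the signed sum of its edges. For instance
  ∂[v_1,v_2,v_4] = [v_2,v_4] − [v_1,v_4] + [v_1,v_2],
  ∂[v_0,v_2,v_5] = [v_2,v_5] − [v_0,v_5] + [v_0,v_2].
As a 18×12 matrix over Z this has rank 12, with invariant factors (1,1,1,1,1,1,1,1,1,1,1,2).

From H_k ≅ ker(∂_k) / im(∂_{k+1}) we obtain:

  H_1: rank ker ∂_1 − rank ∂_2 = (18 − 6) − 12 = 0, and ∂_2 has invariant factor 2 > 1, so H_1 = Z/2Z.

H_1 = Z/2Z.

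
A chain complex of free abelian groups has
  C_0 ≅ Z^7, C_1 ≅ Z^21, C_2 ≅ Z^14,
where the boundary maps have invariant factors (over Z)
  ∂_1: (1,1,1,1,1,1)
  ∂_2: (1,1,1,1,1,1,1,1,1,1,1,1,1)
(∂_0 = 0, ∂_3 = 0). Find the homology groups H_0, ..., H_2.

H_0 ≅ Z,  H_1 ≅ Z^2,  H_2 ≅ Z.

H_0: b_0 = 7 − 0 − 6 = 1; torsion from ∂_1 factors > 1: none. So H_0 ≅ Z.
H_1: b_1 = 21 − 6 − 13 = 2; torsion from ∂_2 factors > 1: none. So H_1 ≅ Z^2.
H_2: b_2 = 14 − 13 − 0 = 1; torsion from ∂_3 factors > 1: none. So H_2 ≅ Z.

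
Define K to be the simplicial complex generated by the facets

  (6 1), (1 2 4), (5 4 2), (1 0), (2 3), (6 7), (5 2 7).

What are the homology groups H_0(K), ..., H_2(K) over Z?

H_0 = Z,  H_1 = Z,  H_2 = 0.

K has 8 vertices, 11 edges, 3 triangles.
rank ∂_0 = 0, rank ∂_1 = 7 ⇒ b_0 = 8 − 0 − 7 = 1; all invariant factors of ∂_1 are 1 so no torsion. So H_0 ≅ Z.
rank ∂_1 = 7, rank ∂_2 = 3 ⇒ b_1 = 11 − 7 − 3 = 1; all invariant factors of ∂_2 are 1 so no torsion. So H_1 ≅ Z.
rank ∂_2 = 3, rank ∂_3 = 0 ⇒ b_2 = 3 − 3 − 0 = 0. So H_2 ≅ 0.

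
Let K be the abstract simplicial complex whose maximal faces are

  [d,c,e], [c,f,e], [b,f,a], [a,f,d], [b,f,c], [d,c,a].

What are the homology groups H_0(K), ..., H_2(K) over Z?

Order the vertices as a < b < c < d < e < f. Listing each simplex with vertices in this order, K has dimension 2 with simplices:

  0-simplices (6): a, b, c, d, e, f
  1-simplices (12): ab, ac, ad, af, bc, bf, cd, ce, cf, de, df, ef
  2-simplices (6): abf, acd, adf, bcf, cde, cef

giving chain groups C_0 ≅ Z^6, C_1 ≅ Z^12, C_2 ≅ Z^6.

Boundary ∂_1: C_1 → C_0 maps an edge to its endpoints' difference, ∂[p,q] = q − p. For instance
  ∂cd = d − c.
As a 6×12 matrix over Z this has rank 5, with invariant factors (1,1,1,1,1).

∂_2: C_2 → C_1 sends each 2-simplex [p,q,r] to [q,r] − [p,r] + [p,q]. For instance
  ∂adf = df − af + ad,
  ∂cde = de − ce + cd.
The 12×6 boundary matrix has rank 6 and Smith normal form diag(1,1,1,1,1,1).

From H_k ≅ ker(∂_k) / im(∂_{k+1}) we obtain:

  H_0: rank C_0 − rank ∂_1 = 6 − 5 = 1, and the invariant factors of ∂_1 are all 1, so H_0 ≅ Z.
  H_1: rank ker ∂_1 − rank ∂_2 = (12 − 5) − 6 = 1, and the invariant factors of ∂_2 are all 1, so H_1 ≅ Z.
  H_2: rank ker ∂_2 − rank ∂_3 = (6 − 6) − 0 = 0, and there is no ∂_3, so H_2 ≅ 0.

As a check, the Euler characteristic is 6 − 12 + 6 = 0, which agrees with 1 − 1 + 0 = 0.

H_0 = Z,  H_1 = Z,  H_2 = 0.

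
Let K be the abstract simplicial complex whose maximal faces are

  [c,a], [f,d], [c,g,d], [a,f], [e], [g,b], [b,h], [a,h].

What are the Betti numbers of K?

We work with the vertex ordering a < b < c < d < e < f < g < h. The simplices of K, each written with vertices in increasing order, are:

  0-simplices (8): a, b, c, d, e, f, g, h
  1-simplices (9): ac, af, ah, bg, bh, cd, cg, df, dg
  2-simplices (1): cdg

giving chain groups C_0 ≅ Z^8, C_1 ≅ Z^9, C_2 ≅ Z^1.

∂_1: C_1 → C_0 is given by ∂[p,q] = [q] − [p]. For instance
  ∂ah = h − a.
As a 8×9 matrix over Z this has rank 6, with invariant factors (1,1,1,1,1,1).

Boundary ∂_2: C_2 → C_1 sends each 2-simplex [p,q,r] to [q,r] − [p,r] + [p,q]. For instance
  ∂cdg = dg − cg + cd.
The 9×1 boundary matrix has rank 1 and Smith normal form diag(1).

Computing H_k = (kernel of ∂_k) / (image of ∂_{k+1}):

  H_0: rank C_0 − rank ∂_1 = 8 − 6 = 2, and the invariant factors of ∂_1 are all 1, so H_0 ≅ Z^2.
  H_1: rank ker ∂_1 − rank ∂_2 = (9 − 6) − 1 = 2, and the invariant factors of ∂_2 are all 1, so H_1 ≅ Z^2.
  H_2: rank ker ∂_2 − rank ∂_3 = (1 − 1) − 0 = 0, and there is no ∂_3, so H_2 ≅ 0.

As a check, the Euler characteristic is 8 − 9 + 1 = 0, which agrees with 2 − 2 + 0 = 0.

Hence the Betti numbers are b_0 = 2, b_1 = 2, b_2 = 0.

b_0 = 2, b_1 = 2, b_2 = 0.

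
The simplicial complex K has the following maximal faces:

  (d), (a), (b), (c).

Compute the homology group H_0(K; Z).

K has 4 vertices.
rank ∂_0 = 0, rank ∂_1 = 0 ⇒ b_0 = 4 − 0 − 0 = 4. So H_0 = Z^4.

H_0 ≅ Z^4.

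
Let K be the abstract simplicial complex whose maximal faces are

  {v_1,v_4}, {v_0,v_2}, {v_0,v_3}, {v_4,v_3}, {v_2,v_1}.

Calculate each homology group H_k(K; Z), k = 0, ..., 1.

Take the total order v_0 < v_1 < v_2 < v_3 < v_4 on the vertex set. Then K (dimension 1) consists of the simplices:

  0-simplices (5): [v_0], [v_1], [v_2], [v_3], [v_4]
  1-simplices (5): [v_0,v_2], [v_0,v_3], [v_1,v_2], [v_1,v_4], [v_3,v_4]

Hence C_0 ≅ Z^5, C_1 ≅ Z^5.

The boundary map ∂_1: C_1 → C_0 maps an edge to its endpoints' difference, ∂[p,q] = q − p. For instance
  ∂[v_3,v_4] = [v_4] − [v_3].
This gives a 5×5 integer matrix of rank 4; reducing to Smith normal form yields diagonal entries (1,1,1,1).

Reading off H_k = ker ∂_k / im ∂_{k+1}:

  H_0: rank C_0 − rank ∂_1 = 5 − 4 = 1, and the invariant factors of ∂_1 are all 1, so H_0 ≅ Z.
  H_1: rank ker ∂_1 − rank ∂_2 = (5 − 4) − 0 = 1, and there is no ∂_2, so H_1 ≅ Z.

(K is a triangulation of the circle S^1.)

H_0 ≅ Z,  H_1 ≅ Z.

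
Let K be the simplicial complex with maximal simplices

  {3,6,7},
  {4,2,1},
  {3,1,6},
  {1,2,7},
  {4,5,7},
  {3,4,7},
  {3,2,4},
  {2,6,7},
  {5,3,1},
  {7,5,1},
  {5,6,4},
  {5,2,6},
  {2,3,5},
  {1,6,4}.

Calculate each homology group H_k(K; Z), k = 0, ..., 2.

H_0 = Z,  H_1 = Z^2,  H_2 = Z.

Order the vertices as 1 < 2 < 3 < 4 < 5 < 6 < 7. Listing each simplex with vertices in this order, K has dimension 2 with simplices:

  0-simplices (7): [1], [2], [3], [4], [5], [6], [7]
  1-simplices (21): [1,2], [1,3], [1,4], [1,5], [1,6], [1,7], [2,3], [2,4], [2,5], [2,6], [2,7], [3,4], [3,5], [3,6], [3,7], [4,5], [4,6], [4,7], [5,6], [5,7], [6,7]
  2-simplices (14): [1,2,4], [1,2,7], [1,3,5], [1,3,6], [1,4,6], [1,5,7], [2,3,4], [2,3,5], [2,5,6], [2,6,7], [3,4,7], [3,6,7], [4,5,6], [4,5,7]

so the chain groups are C_0 ≅ Z^7, C_1 ≅ Z^21, C_2 ≅ Z^14.

The boundary map ∂_1: C_1 → C_0 sends each edge [p,q] (with p < q) to q − p.
The 7×21 boundary matrix has rank 6 and Smith normal form diag(1,1,1,1,1,1).

Boundary ∂_2: C_2 → C_1 sends each 2-simplex [p,q,r] to [q,r] − [p,r] + [p,q]. For instance
  ∂[4,5,6] = [5,6] − [4,6] + [4,5],
  ∂[3,4,7] = [4,7] − [3,7] + [3,4].
The resulting 21×14 matrix has rank 13, and its Smith normal form has invariant factors (1,1,1,1,1,1,1,1,1,1,1,1,1).

From H_k ≅ ker(∂_k) / im(∂_{k+1}) we obtain:

  H_0: rank C_0 − rank ∂_1 = 7 − 6 = 1, and the invariant factors of ∂_1 are all 1, so H_0 ≅ Z.
  H_1: rank ker ∂_1 − rank ∂_2 = (21 − 6) − 13 = 2, and the invariant factors of ∂_2 are all 1, so H_1 ≅ Z^2.
  H_2: rank ker ∂_2 − rank ∂_3 = (14 − 13) − 0 = 1, and there is no ∂_3, so H_2 ≅ Z.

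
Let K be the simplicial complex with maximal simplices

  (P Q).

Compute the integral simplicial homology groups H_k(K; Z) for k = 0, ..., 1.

H_0 ≅ Z,  H_1 = 0.

We work with the vertex ordering P < Q. The simplices of K, each written with vertices in increasing order, are:

  0-simplices (2): P, Q
  1-simplices (1): PQ

Hence C_0 ≅ Z^2, C_1 ≅ Z^1.

∂_1: C_1 → C_0 sends each edge [p,q] (with p < q) to q − p. For instance
  ∂PQ = Q − P.
This gives a 2×1 integer matrix of rank 1; reducing to Smith normal form yields diagonal entries (1).

Reading off H_k = ker ∂_k / im ∂_{k+1}:

  H_0: rank C_0 − rank ∂_1 = 2 − 1 = 1, and the invariant factors of ∂_1 are all 1, so H_0 ≅ Z.
  H_1: rank ker ∂_1 − rank ∂_2 = (1 − 1) − 0 = 0, and there is no ∂_2, so H_1 ≅ 0.

As a check, the Euler characteristic is 2 − 1 = 1, which agrees with 1 − 0 = 1.
(K is a triangulation of the 1-simplex.)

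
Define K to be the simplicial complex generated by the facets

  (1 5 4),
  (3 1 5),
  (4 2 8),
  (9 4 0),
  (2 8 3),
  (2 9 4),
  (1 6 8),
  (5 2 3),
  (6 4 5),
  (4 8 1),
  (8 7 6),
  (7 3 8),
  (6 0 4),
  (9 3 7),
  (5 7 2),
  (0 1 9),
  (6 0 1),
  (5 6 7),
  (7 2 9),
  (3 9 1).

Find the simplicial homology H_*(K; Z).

Take the total order 0 < 1 < 2 < 3 < 4 < 5 < 6 < 7 < 8 < 9 on the vertex set. Then K (dimension 2) consists of the simplices:

  0-simplices (10): [0], [1], [2], [3], [4], [5], [6], [7], [8], [9]
  1-simplices (30): (30 of them)
  2-simplices (20): (20 of them)

Hence C_0 ≅ Z^10, C_1 ≅ Z^30, C_2 ≅ Z^20.

Boundary ∂_1: C_1 → C_0 is given by ∂[p,q] = [q] − [p]. For instance
  ∂[3,8] = [8] − [3].
As a 10×30 matrix over Z this has rank 9, with invariant factors (1,1,1,1,1,1,1,1,1).

∂_2: C_2 → C_1 acts by ∂[p,q,r] = [q,r] − [p,r] + [p,q]. For instance
  ∂[2,4,8] = [4,8] − [2,8] + [2,4],
  ∂[2,4,9] = [4,9] − [2,9] + [2,4].
The 30×20 boundary matrix has rank 20 and Smith normal form diag(1,1,1,1,1,1,1,1,1,1,1,1,1,1,1,1,1,1,1,2).

Now H_k = ker ∂_k / im ∂_{k+1}, so:

  H_0: rank C_0 − rank ∂_1 = 10 − 9 = 1, and the invariant factors of ∂_1 are all 1, so H_0 ≅ Z.
  H_1: rank ker ∂_1 − rank ∂_2 = (30 − 9) − 20 = 1, and ∂_2 has invariant factor 2 > 1, so H_1 ≅ Z ⊕ Z_2.
  H_2: rank ker ∂_2 − rank ∂_3 = (20 − 20) − 0 = 0, and there is no ∂_3, so H_2 ≅ 0.

H_0 = Z,  H_1 = Z ⊕ Z_2,  H_2 = 0.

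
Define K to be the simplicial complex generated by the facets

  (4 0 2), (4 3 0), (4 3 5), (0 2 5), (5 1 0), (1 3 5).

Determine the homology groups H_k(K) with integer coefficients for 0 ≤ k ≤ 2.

H_0 = Z,  H_1 = Z,  H_2 = 0.

We work with the vertex ordering 0 < 1 < 2 < 3 < 4 < 5. The simplices of K, each written with vertices in increasing order, are:

  0-simplices (6): [0], [1], [2], [3], [4], [5]
  1-simplices (12): [0,1], [0,2], [0,3], [0,4], [0,5], [1,3], [1,5], [2,4], [2,5], [3,4], [3,5], [4,5]
  2-simplices (6): [0,1,5], [0,2,4], [0,2,5], [0,3,4], [1,3,5], [3,4,5]

Hence C_0 ≅ Z^6, C_1 ≅ Z^12, C_2 ≅ Z^6.

The boundary map ∂_1: C_1 → C_0 is given by ∂[p,q] = [q] − [p]. For instance
  ∂[1,3] = [3] − [1].
The resulting 6×12 matrix has rank 5, and its Smith normal form has invariant factors (1,1,1,1,1).

The boundary map ∂_2: C_2 → C_1 maps a triangle to the signed sum of its edges. For instance
  ∂[0,1,5] = [1,5] − [0,5] + [0,1],
  ∂[3,4,5] = [4,5] − [3,5] + [3,4].
The 12×6 boundary matrix has rank 6 and Smith normal form diag(1,1,1,1,1,1).

Computing H_k = (kernel of ∂_k) / (image of ∂_{k+1}):

  H_0: rank C_0 − rank ∂_1 = 6 − 5 = 1, and the invariant factors of ∂_1 are all 1, so H_0 = Z.
  H_1: rank ker ∂_1 − rank ∂_2 = (12 − 5) − 6 = 1, and the invariant factors of ∂_2 are all 1, so H_1 = Z.
  H_2: rank ker ∂_2 − rank ∂_3 = (6 − 6) − 0 = 0, and there is no ∂_3, so H_2 = 0.

As a check, the Euler characteristic is 6 − 12 + 6 = 0, which agrees with 1 − 1 + 0 = 0.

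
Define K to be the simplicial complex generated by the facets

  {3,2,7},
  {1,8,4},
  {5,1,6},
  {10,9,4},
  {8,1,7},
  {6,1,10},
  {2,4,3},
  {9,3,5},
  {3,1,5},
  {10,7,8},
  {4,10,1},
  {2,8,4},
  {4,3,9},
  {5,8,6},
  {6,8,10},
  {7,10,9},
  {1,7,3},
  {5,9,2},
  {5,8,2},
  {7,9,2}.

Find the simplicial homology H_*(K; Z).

We work with the vertex ordering 1 < 2 < 3 < 4 < 5 < 6 < 7 < 8 < 9 < 10. The simplices of K, each written with vertices in increasing order, are:

  0-simplices (10): [1], [2], [3], [4], [5], [6], [7], [8], [9], [10]
  1-simplices (30): (30 of them)
  2-simplices (20): (20 of them)

giving chain groups C_0 ≅ Z^10, C_1 ≅ Z^30, C_2 ≅ Z^20.

∂_1: C_1 → C_0 is given by ∂[p,q] = [q] − [p]. For instance
  ∂[1,10] = [10] − [1].
The 10×30 boundary matrix has rank 9 and Smith normal form diag(1,1,1,1,1,1,1,1,1).

∂_2: C_2 → C_1 acts by ∂[p,q,r] = [q,r] − [p,r] + [p,q]. For instance
  ∂[2,3,7] = [3,7] − [2,7] + [2,3],
  ∂[3,4,9] = [4,9] − [3,9] + [3,4].
The resulting 30×20 matrix has rank 20, and its Smith normal form has invariant factors (1,1,1,1,1,1,1,1,1,1,1,1,1,1,1,1,1,1,1,2).

Computing H_k = (kernel of ∂_k) / (image of ∂_{k+1}):

  H_0: rank C_0 − rank ∂_1 = 10 − 9 = 1, and the invariant factors of ∂_1 are all 1, so H_0 = Z.
  H_1: rank ker ∂_1 − rank ∂_2 = (30 − 9) − 20 = 1, and ∂_2 has invariant factor 2 > 1, so H_1 = Z ⊕ Z/2Z.
  H_2: rank ker ∂_2 − rank ∂_3 = (20 − 20) − 0 = 0, and there is no ∂_3, so H_2 = 0.

(K is a triangulation of the Klein bottle.)

H_0 ≅ Z,  H_1 ≅ Z ⊕ Z/2Z,  H_2 = 0.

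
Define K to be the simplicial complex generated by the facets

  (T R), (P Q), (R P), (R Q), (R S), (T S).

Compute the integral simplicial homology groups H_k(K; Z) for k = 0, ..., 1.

We work with the vertex ordering P < Q < R < S < T. The simplices of K, each written with vertices in increasing order, are:

  0-simplices (5): P, Q, R, S, T
  1-simplices (6): PQ, PR, QR, RS, RT, ST

Hence C_0 ≅ Z^5, C_1 ≅ Z^6.

Boundary ∂_1: C_1 → C_0 is given by ∂[p,q] = [q] − [p]. For instance
  ∂RT = T − R.
This gives a 5×6 integer matrix of rank 4; reducing to Smith normal form yields diagonal entries (1,1,1,1).

Now H_k = ker ∂_k / im ∂_{k+1}, so:

  H_0: rank C_0 − rank ∂_1 = 5 − 4 = 1, and the invariant factors of ∂_1 are all 1, so H_0 = Z.
  H_1: rank ker ∂_1 − rank ∂_2 = (6 − 4) − 0 = 2, and there is no ∂_2, so H_1 = Z^2.

H_0 ≅ Z,  H_1 ≅ Z^2.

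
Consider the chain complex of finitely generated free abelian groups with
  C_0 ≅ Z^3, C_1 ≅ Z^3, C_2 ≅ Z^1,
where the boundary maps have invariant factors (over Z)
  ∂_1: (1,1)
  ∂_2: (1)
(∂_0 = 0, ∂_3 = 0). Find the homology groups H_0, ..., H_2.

H_0: b_0 = 3 − 0 − 2 = 1; torsion from ∂_1 factors > 1: none. So H_0 ≅ Z.
H_1: b_1 = 3 − 2 − 1 = 0; torsion from ∂_2 factors > 1: none. So H_1 ≅ 0.
H_2: b_2 = 1 − 1 − 0 = 0; torsion from ∂_3 factors > 1: none. So H_2 ≅ 0.

H_0 ≅ Z,  H_1 = 0,  H_2 = 0.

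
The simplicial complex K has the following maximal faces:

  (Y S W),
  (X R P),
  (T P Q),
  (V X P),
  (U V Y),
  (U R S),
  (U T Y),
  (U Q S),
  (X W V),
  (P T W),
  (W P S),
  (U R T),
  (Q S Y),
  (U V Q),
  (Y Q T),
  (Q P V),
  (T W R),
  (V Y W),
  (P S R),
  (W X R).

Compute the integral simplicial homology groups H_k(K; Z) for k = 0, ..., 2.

K has 10 vertices, 30 edges, 20 triangles.
rank ∂_0 = 0, rank ∂_1 = 9 ⇒ b_0 = 10 − 0 − 9 = 1; all invariant factors of ∂_1 are 1 so no torsion. So H_0 = Z.
rank ∂_1 = 9, rank ∂_2 = 20 ⇒ b_1 = 30 − 9 − 20 = 1; ∂_2 has invariant factor(s) [2] giving torsion. So H_1 = Z ⊕ Z/2.
rank ∂_2 = 20, rank ∂_3 = 0 ⇒ b_2 = 20 − 20 − 0 = 0. So H_2 = 0.

H_0 ≅ Z,  H_1 ≅ Z ⊕ Z/2,  H_2 = 0.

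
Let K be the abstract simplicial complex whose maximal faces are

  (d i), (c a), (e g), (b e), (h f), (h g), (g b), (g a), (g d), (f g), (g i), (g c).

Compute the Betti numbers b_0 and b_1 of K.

b_0 = 1, b_1 = 4.

We work with the vertex ordering a < b < c < d < e < f < g < h < i. The simplices of K, each written with vertices in increasing order, are:

  0-simplices (9): a, b, c, d, e, f, g, h, i
  1-simplices (12): ac, ag, be, bg, cg, dg, di, eg, fg, fh, gh, gi

Hence C_0 ≅ Z^9, C_1 ≅ Z^12.

Boundary ∂_1: C_1 → C_0 maps an edge to its endpoints' difference, ∂[p,q] = q − p. For instance
  ∂ag = g − a.
The 9×12 boundary matrix has rank 8 and Smith normal form diag(1,1,1,1,1,1,1,1).

Reading off H_k = ker ∂_k / im ∂_{k+1}:

  H_0: rank C_0 − rank ∂_1 = 9 − 8 = 1, and the invariant factors of ∂_1 are all 1, so H_0 = Z.
  H_1: rank ker ∂_1 − rank ∂_2 = (12 − 8) − 0 = 4, and there is no ∂_2, so H_1 = Z^4.

Hence the Betti numbers are b_0 = 1, b_1 = 4.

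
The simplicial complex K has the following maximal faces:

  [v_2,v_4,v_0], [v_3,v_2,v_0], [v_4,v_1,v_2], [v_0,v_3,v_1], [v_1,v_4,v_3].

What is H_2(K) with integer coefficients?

H_2 ≅ 0.

Take the total order v_0 < v_1 < v_2 < v_3 < v_4 on the vertex set. Then K (dimension 2) consists of the simplices:

  0-simplices (5): [v_0], [v_1], [v_2], [v_3], [v_4]
  1-simplices (10): [v_0,v_1], [v_0,v_2], [v_0,v_3], [v_0,v_4], [v_1,v_2], [v_1,v_3], [v_1,v_4], [v_2,v_3], [v_2,v_4], [v_3,v_4]
  2-simplices (5): [v_0,v_1,v_3], [v_0,v_2,v_3], [v_0,v_2,v_4], [v_1,v_2,v_4], [v_1,v_3,v_4]

giving chain groups C_0 ≅ Z^5, C_1 ≅ Z^10, C_2 ≅ Z^5.

The boundary map ∂_1: C_1 → C_0 is given by ∂[p,q] = [q] − [p]. For instance
  ∂[v_2,v_3] = [v_3] − [v_2].
The 5×10 boundary matrix has rank 4 and Smith normal form diag(1,1,1,1).

Boundary ∂_2: C_2 → C_1 acts by ∂[p,q,r] = [q,r] − [p,r] + [p,q]. For instance
  ∂[v_0,v_2,v_3] = [v_2,v_3] − [v_0,v_3] + [v_0,v_2],
  ∂[v_1,v_3,v_4] = [v_3,v_4] − [v_1,v_4] + [v_1,v_3].
The resulting 10×5 matrix has rank 5, and its Smith normal form has invariant factors (1,1,1,1,1).

Computing H_k = (kernel of ∂_k) / (image of ∂_{k+1}):

  H_2: rank ker ∂_2 − rank ∂_3 = (5 − 5) − 0 = 0, and there is no ∂_3, so H_2 = 0.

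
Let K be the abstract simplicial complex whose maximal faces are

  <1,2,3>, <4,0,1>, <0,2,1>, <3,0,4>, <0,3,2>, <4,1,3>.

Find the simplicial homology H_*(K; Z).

H_0 ≅ Z,  H_1 = 0,  H_2 ≅ Z.

K has 5 vertices, 9 edges, 6 triangles.
rank ∂_0 = 0, rank ∂_1 = 4 ⇒ b_0 = 5 − 0 − 4 = 1; all invariant factors of ∂_1 are 1 so no torsion. So H_0 = Z.
rank ∂_1 = 4, rank ∂_2 = 5 ⇒ b_1 = 9 − 4 − 5 = 0; all invariant factors of ∂_2 are 1 so no torsion. So H_1 = 0.
rank ∂_2 = 5, rank ∂_3 = 0 ⇒ b_2 = 6 − 5 − 0 = 1. So H_2 = Z.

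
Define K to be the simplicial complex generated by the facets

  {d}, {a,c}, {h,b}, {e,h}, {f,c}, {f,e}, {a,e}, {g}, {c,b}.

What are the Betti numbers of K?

b_0 = 3, b_1 = 2.

K has 8 vertices, 7 edges.
rank ∂_0 = 0, rank ∂_1 = 5 ⇒ b_0 = 8 − 0 − 5 = 3; all invariant factors of ∂_1 are 1 so no torsion. So H_0 ≅ Z^3.
rank ∂_1 = 5, rank ∂_2 = 0 ⇒ b_1 = 7 − 5 − 0 = 2. So H_1 ≅ Z^2.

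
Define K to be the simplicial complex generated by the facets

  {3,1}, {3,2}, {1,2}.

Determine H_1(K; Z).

H_1 ≅ Z.

K has 3 vertices, 3 edges.
rank ∂_1 = 2, rank ∂_2 = 0 ⇒ b_1 = 3 − 2 − 0 = 1. So H_1 = Z.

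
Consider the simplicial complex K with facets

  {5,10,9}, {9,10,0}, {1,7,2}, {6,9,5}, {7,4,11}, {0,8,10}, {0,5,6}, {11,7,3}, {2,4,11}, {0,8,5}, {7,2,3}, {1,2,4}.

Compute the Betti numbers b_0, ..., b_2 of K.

b_0 = 2, b_1 = 2, b_2 = 0.

We work with the vertex ordering 0 < 1 < 2 < 3 < 4 < 5 < 6 < 7 < 8 < 9 < 10 < 11. The simplices of K, each written with vertices in increasing order, are:

  0-simplices (12): [0], [1], [2], [3], [4], [5], [6], [7], [8], [9], [10], [11]
  1-simplices (24): (24 of them)
  2-simplices (12): [0,5,6], [0,5,8], [0,8,10], [0,9,10], [1,2,4], [1,2,7], [2,3,7], [2,4,11], [3,7,11], [4,7,11], [5,6,9], [5,9,10]

giving chain groups C_0 ≅ Z^12, C_1 ≅ Z^24, C_2 ≅ Z^12.

Boundary ∂_1: C_1 → C_0 maps an edge to its endpoints' difference, ∂[p,q] = q − p.
As a 12×24 matrix over Z this has rank 10, with invariant factors (1,1,1,1,1,1,1,1,1,1).

Boundary ∂_2: C_2 → C_1 maps a triangle to the signed sum of its edges. For instance
  ∂[0,5,6] = [5,6] − [0,6] + [0,5],
  ∂[4,7,11] = [7,11] − [4,11] + [4,7].
As a 24×12 matrix over Z this has rank 12, with invariant factors (1,1,1,1,1,1,1,1,1,1,1,1).

Now H_k = ker ∂_k / im ∂_{k+1}, so:

  H_0: rank C_0 − rank ∂_1 = 12 − 10 = 2, and the invariant factors of ∂_1 are all 1, so H_0 = Z^2.
  H_1: rank ker ∂_1 − rank ∂_2 = (24 − 10) − 12 = 2, and the invariant factors of ∂_2 are all 1, so H_1 = Z^2.
  H_2: rank ker ∂_2 − rank ∂_3 = (12 − 12) − 0 = 0, and there is no ∂_3, so H_2 = 0.

As a check, the Euler characteristic is 12 − 24 + 12 = 0, which agrees with 2 − 2 + 0 = 0.

Hence the Betti numbers are b_0 = 2, b_1 = 2, b_2 = 0.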